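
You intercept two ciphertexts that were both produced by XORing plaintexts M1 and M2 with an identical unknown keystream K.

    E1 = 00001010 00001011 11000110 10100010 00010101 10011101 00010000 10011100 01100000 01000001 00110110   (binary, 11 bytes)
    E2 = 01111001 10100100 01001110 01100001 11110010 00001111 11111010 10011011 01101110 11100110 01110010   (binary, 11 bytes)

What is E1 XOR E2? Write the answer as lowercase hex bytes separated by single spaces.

73 af 88 c3 e7 92 ea 07 0e a7 44

E1 ⊕ E2 = (M1 ⊕ K) ⊕ (M2 ⊕ K) = M1 ⊕ M2 — the shared key cancels under XOR.
0a ⊕ 79 = 73
0b ⊕ a4 = af
c6 ⊕ 4e = 88
a2 ⊕ 61 = c3
15 ⊕ f2 = e7
9d ⊕ 0f = 92
10 ⊕ fa = ea
9c ⊕ 9b = 07
60 ⊕ 6e = 0e
41 ⊕ e6 = a7
36 ⊕ 72 = 44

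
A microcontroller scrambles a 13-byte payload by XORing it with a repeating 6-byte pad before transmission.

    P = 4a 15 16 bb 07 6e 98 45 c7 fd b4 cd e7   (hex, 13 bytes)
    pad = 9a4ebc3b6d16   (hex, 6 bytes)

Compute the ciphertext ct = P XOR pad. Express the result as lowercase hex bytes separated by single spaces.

d0 5b aa 80 6a 78 02 0b 7b c6 d9 db 7d

The 6-byte key repeats, so the effective keystream is 9a 4e bc 3b 6d 16 9a 4e bc 3b 6d 16 9a.
byte 0: 01001010 XOR 10011010 = 11010000
byte 1: 00010101 XOR 01001110 = 01011011
byte 2: 00010110 XOR 10111100 = 10101010
byte 3: 10111011 XOR 00111011 = 10000000
byte 4: 00000111 XOR 01101101 = 01101010
byte 5: 01101110 XOR 00010110 = 01111000
byte 6: 10011000 XOR 10011010 = 00000010
byte 7: 01000101 XOR 01001110 = 00001011
byte 8: 11000111 XOR 10111100 = 01111011
byte 9: 11111101 XOR 00111011 = 11000110
byte 10: 10110100 XOR 01101101 = 11011001
byte 11: 11001101 XOR 00010110 = 11011011
byte 12: 11100111 XOR 10011010 = 01111101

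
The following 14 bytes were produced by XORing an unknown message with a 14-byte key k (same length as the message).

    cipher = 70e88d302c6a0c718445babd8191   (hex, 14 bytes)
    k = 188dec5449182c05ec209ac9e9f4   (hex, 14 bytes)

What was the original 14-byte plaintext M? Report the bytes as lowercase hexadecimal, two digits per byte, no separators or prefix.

6865616465722074686520746865

01110000 ^ 00011000 = 01101000
11101000 ^ 10001101 = 01100101
10001101 ^ 11101100 = 01100001
00110000 ^ 01010100 = 01100100
00101100 ^ 01001001 = 01100101
01101010 ^ 00011000 = 01110010
00001100 ^ 00101100 = 00100000
01110001 ^ 00000101 = 01110100
10000100 ^ 11101100 = 01101000
01000101 ^ 00100000 = 01100101
10111010 ^ 10011010 = 00100000
10111101 ^ 11001001 = 01110100
10000001 ^ 11101001 = 01101000
10010001 ^ 11110100 = 01100101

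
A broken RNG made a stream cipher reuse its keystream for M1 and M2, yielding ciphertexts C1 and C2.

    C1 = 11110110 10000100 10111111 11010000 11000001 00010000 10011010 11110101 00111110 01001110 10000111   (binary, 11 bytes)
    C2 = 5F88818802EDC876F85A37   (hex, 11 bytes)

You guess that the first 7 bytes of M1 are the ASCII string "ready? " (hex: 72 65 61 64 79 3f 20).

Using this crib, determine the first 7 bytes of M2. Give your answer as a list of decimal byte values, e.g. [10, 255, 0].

First, C1 ⊕ C2 = (M1 ⊕ K) ⊕ (M2 ⊕ K) = M1 ⊕ M2, so the key drops out. Then M2 = (M1 ⊕ M2) ⊕ M1 over the first 7 bytes.
byte 0: (f6 ⊕ 5f) ⊕ 72 = a9 ⊕ 72 = db
byte 1: (84 ⊕ 88) ⊕ 65 = 0c ⊕ 65 = 69
byte 2: (bf ⊕ 81) ⊕ 61 = 3e ⊕ 61 = 5f
byte 3: (d0 ⊕ 88) ⊕ 64 = 58 ⊕ 64 = 3c
byte 4: (c1 ⊕ 02) ⊕ 79 = c3 ⊕ 79 = ba
byte 5: (10 ⊕ ed) ⊕ 3f = fd ⊕ 3f = c2
byte 6: (9a ⊕ c8) ⊕ 20 = 52 ⊕ 20 = 72

[219, 105, 95, 60, 186, 194, 114]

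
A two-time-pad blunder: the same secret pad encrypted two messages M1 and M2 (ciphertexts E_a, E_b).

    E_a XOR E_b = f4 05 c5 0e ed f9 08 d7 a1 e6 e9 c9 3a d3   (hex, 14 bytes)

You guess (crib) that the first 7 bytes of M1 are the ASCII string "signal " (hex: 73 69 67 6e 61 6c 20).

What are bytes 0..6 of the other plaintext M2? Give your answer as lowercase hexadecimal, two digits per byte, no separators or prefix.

876ca2608c9528

Since E_a ⊕ E_b = M1 ⊕ M2, XORing with the guessed M1 bytes yields the corresponding M2 bytes: M2 = (E_a ⊕ E_b) ⊕ M1.
byte 0: 244 ^ 115 = 135
byte 1:   5 ^ 105 = 108
byte 2: 197 ^ 103 = 162
byte 3:  14 ^ 110 =  96
byte 4: 237 ^  97 = 140
byte 5: 249 ^ 108 = 149
byte 6:   8 ^  32 =  40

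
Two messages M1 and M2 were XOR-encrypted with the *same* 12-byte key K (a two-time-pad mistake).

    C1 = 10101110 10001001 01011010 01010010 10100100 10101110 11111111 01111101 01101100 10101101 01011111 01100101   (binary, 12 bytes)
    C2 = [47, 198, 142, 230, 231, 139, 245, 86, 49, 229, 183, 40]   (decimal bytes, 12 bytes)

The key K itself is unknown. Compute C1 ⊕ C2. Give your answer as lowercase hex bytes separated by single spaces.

81 4f d4 b4 43 25 0a 2b 5d 48 e8 4d

C1 ⊕ C2 = (M1 ⊕ K) ⊕ (M2 ⊕ K) = M1 ⊕ M2 — the shared key cancels under XOR.
ae xor 2f = 81
89 xor c6 = 4f
5a xor 8e = d4
52 xor e6 = b4
a4 xor e7 = 43
ae xor 8b = 25
ff xor f5 = 0a
7d xor 56 = 2b
6c xor 31 = 5d
ad xor e5 = 48
5f xor b7 = e8
65 xor 28 = 4d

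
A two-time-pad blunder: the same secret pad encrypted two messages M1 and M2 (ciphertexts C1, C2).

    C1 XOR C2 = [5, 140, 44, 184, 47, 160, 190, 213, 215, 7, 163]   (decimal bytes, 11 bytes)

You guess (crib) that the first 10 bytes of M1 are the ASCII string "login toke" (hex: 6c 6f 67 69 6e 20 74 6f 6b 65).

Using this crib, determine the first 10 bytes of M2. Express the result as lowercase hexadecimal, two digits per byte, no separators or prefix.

Since C1 ⊕ C2 = M1 ⊕ M2, XORing with the guessed M1 bytes yields the corresponding M2 bytes: M2 = (C1 ⊕ C2) ⊕ M1.
byte 0: 05 XOR 6c = 69
byte 1: 8c XOR 6f = e3
byte 2: 2c XOR 67 = 4b
byte 3: b8 XOR 69 = d1
byte 4: 2f XOR 6e = 41
byte 5: a0 XOR 20 = 80
byte 6: be XOR 74 = ca
byte 7: d5 XOR 6f = ba
byte 8: d7 XOR 6b = bc
byte 9: 07 XOR 65 = 62

69e34bd14180cababc62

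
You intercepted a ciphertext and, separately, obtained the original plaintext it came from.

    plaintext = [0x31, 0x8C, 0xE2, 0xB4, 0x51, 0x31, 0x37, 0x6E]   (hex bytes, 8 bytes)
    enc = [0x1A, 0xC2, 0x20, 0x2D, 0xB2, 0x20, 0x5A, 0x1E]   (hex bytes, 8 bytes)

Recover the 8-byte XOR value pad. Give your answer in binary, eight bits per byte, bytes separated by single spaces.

00101011 01001110 11000010 10011001 11100011 00010001 01101101 01110000

Since enc = plaintext ⊕ pad, XORing both sides with plaintext gives pad = plaintext ⊕ enc.
 49 ^  26 =  43
140 ^ 194 =  78
226 ^  32 = 194
180 ^  45 = 153
 81 ^ 178 = 227
 49 ^  32 =  17
 55 ^  90 = 109
110 ^  30 = 112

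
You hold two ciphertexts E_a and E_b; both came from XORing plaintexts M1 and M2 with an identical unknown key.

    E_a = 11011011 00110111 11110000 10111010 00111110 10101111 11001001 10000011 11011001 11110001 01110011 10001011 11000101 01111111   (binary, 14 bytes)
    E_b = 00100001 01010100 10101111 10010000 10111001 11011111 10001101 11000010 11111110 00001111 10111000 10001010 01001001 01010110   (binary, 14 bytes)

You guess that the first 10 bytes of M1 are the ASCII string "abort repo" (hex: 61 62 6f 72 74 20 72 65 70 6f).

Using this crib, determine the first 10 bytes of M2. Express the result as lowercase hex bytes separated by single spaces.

9b 01 30 58 f3 50 36 24 57 91

First, E_a ⊕ E_b = (M1 ⊕ K) ⊕ (M2 ⊕ K) = M1 ⊕ M2, so the key drops out. Then M2 = (M1 ⊕ M2) ⊕ M1 over the first 10 bytes.
byte 0: (db ⊕ 21) ⊕ 61 = fa ⊕ 61 = 9b
byte 1: (37 ⊕ 54) ⊕ 62 = 63 ⊕ 62 = 01
byte 2: (f0 ⊕ af) ⊕ 6f = 5f ⊕ 6f = 30
byte 3: (ba ⊕ 90) ⊕ 72 = 2a ⊕ 72 = 58
byte 4: (3e ⊕ b9) ⊕ 74 = 87 ⊕ 74 = f3
byte 5: (af ⊕ df) ⊕ 20 = 70 ⊕ 20 = 50
byte 6: (c9 ⊕ 8d) ⊕ 72 = 44 ⊕ 72 = 36
byte 7: (83 ⊕ c2) ⊕ 65 = 41 ⊕ 65 = 24
byte 8: (d9 ⊕ fe) ⊕ 70 = 27 ⊕ 70 = 57
byte 9: (f1 ⊕ 0f) ⊕ 6f = fe ⊕ 6f = 91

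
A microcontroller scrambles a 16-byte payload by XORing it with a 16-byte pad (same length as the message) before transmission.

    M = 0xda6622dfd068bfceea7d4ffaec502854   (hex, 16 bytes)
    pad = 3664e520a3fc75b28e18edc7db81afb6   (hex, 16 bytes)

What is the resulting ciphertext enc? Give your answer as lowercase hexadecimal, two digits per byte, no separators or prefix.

ec02c7ff7394ca7c6465a23d37d187e2

XOR is its own inverse, so applying the key byte-wise gives the result directly.
218 xor  54 = 236
102 xor 100 =   2
 34 xor 229 = 199
223 xor  32 = 255
208 xor 163 = 115
104 xor 252 = 148
191 xor 117 = 202
206 xor 178 = 124
234 xor 142 = 100
125 xor  24 = 101
 79 xor 237 = 162
250 xor 199 =  61
236 xor 219 =  55
 80 xor 129 = 209
 40 xor 175 = 135
 84 xor 182 = 226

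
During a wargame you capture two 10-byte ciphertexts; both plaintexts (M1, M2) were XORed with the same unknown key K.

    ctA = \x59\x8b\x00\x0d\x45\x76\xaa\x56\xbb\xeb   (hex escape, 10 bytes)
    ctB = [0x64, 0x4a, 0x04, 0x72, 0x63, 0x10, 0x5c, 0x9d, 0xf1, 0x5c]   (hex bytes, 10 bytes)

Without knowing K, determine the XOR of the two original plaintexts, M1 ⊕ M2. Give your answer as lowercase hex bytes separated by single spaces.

ctA ⊕ ctB = (M1 ⊕ K) ⊕ (M2 ⊕ K) = M1 ⊕ M2 — the shared key cancels under XOR.
byte 0: 59 XOR 64 = 3d
byte 1: 8b XOR 4a = c1
byte 2: 00 XOR 04 = 04
byte 3: 0d XOR 72 = 7f
byte 4: 45 XOR 63 = 26
byte 5: 76 XOR 10 = 66
byte 6: aa XOR 5c = f6
byte 7: 56 XOR 9d = cb
byte 8: bb XOR f1 = 4a
byte 9: eb XOR 5c = b7

3d c1 04 7f 26 66 f6 cb 4a b7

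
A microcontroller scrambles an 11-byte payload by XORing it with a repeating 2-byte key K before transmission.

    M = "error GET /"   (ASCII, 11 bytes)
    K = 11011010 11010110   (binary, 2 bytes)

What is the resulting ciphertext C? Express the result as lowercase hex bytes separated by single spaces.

The 2-byte key repeats, so the effective keystream is da d6 da d6 da d6 da d6 da d6 da.
byte 0: 101 ⊕ 218 = 191
byte 1: 114 ⊕ 214 = 164
byte 2: 114 ⊕ 218 = 168
byte 3: 111 ⊕ 214 = 185
byte 4: 114 ⊕ 218 = 168
byte 5:  32 ⊕ 214 = 246
byte 6:  71 ⊕ 218 = 157
byte 7:  69 ⊕ 214 = 147
byte 8:  84 ⊕ 218 = 142
byte 9:  32 ⊕ 214 = 246
byte 10:  47 ⊕ 218 = 245

bf a4 a8 b9 a8 f6 9d 93 8e f6 f5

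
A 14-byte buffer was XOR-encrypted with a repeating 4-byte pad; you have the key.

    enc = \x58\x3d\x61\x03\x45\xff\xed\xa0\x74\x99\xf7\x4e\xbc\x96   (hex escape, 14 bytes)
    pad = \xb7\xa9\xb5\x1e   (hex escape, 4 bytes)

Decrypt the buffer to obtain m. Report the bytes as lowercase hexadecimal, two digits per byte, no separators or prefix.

ef94d41df25658bec33042500b3f

The 4-byte key repeats, so the effective keystream is b7 a9 b5 1e b7 a9 b5 1e b7 a9 b5 1e b7 a9.
byte 0: 58 ⊕ b7 = ef
byte 1: 3d ⊕ a9 = 94
byte 2: 61 ⊕ b5 = d4
byte 3: 03 ⊕ 1e = 1d
byte 4: 45 ⊕ b7 = f2
byte 5: ff ⊕ a9 = 56
byte 6: ed ⊕ b5 = 58
byte 7: a0 ⊕ 1e = be
byte 8: 74 ⊕ b7 = c3
byte 9: 99 ⊕ a9 = 30
byte 10: f7 ⊕ b5 = 42
byte 11: 4e ⊕ 1e = 50
byte 12: bc ⊕ b7 = 0b
byte 13: 96 ⊕ a9 = 3f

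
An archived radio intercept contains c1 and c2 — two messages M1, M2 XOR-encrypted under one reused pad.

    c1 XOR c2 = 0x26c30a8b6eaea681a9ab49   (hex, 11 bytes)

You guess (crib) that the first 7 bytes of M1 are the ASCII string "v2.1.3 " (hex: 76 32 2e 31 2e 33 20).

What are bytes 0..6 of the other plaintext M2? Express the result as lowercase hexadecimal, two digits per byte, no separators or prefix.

50f124ba409d86

Since c1 ⊕ c2 = M1 ⊕ M2, XORing with the guessed M1 bytes yields the corresponding M2 bytes: M2 = (c1 ⊕ c2) ⊕ M1.
byte 0:  38 XOR 118 =  80
byte 1: 195 XOR  50 = 241
byte 2:  10 XOR  46 =  36
byte 3: 139 XOR  49 = 186
byte 4: 110 XOR  46 =  64
byte 5: 174 XOR  51 = 157
byte 6: 166 XOR  32 = 134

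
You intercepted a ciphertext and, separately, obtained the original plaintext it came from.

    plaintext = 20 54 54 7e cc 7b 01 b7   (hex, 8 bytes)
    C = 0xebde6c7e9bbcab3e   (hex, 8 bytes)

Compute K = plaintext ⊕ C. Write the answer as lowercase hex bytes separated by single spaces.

Since C = plaintext ⊕ K, XORing both sides with plaintext gives K = plaintext ⊕ C.
00100000 ^ 11101011 = 11001011
01010100 ^ 11011110 = 10001010
01010100 ^ 01101100 = 00111000
01111110 ^ 01111110 = 00000000
11001100 ^ 10011011 = 01010111
01111011 ^ 10111100 = 11000111
00000001 ^ 10101011 = 10101010
10110111 ^ 00111110 = 10001001

cb 8a 38 00 57 c7 aa 89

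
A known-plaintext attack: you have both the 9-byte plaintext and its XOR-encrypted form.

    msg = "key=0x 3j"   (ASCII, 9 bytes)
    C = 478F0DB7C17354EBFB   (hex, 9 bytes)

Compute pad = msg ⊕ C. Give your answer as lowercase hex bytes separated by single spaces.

2c ea 74 8a f1 0b 74 d8 91

Since C = msg ⊕ pad, XORing both sides with msg gives pad = msg ⊕ C.
byte 0: 6b XOR 47 = 2c
byte 1: 65 XOR 8f = ea
byte 2: 79 XOR 0d = 74
byte 3: 3d XOR b7 = 8a
byte 4: 30 XOR c1 = f1
byte 5: 78 XOR 73 = 0b
byte 6: 20 XOR 54 = 74
byte 7: 33 XOR eb = d8
byte 8: 6a XOR fb = 91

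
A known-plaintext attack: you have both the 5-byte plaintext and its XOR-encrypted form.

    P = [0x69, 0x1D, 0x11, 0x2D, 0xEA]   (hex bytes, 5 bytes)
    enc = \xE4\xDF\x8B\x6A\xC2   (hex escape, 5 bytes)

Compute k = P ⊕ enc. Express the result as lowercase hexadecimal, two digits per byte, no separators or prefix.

Since enc = P ⊕ k, XORing both sides with P gives k = P ⊕ enc.
69 xor e4 = 8d
1d xor df = c2
11 xor 8b = 9a
2d xor 6a = 47
ea xor c2 = 28

8dc29a4728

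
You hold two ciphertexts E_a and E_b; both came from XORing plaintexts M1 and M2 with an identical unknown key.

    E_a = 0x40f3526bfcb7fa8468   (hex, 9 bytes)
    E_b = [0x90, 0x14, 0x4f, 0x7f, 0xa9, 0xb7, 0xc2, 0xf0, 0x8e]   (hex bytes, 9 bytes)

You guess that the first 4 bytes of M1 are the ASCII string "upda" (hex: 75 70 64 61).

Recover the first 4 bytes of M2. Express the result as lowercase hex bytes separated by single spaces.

First, E_a ⊕ E_b = (M1 ⊕ K) ⊕ (M2 ⊕ K) = M1 ⊕ M2, so the key drops out. Then M2 = (M1 ⊕ M2) ⊕ M1 over the first 4 bytes.
byte 0: (40 XOR 90) XOR 75 = d0 XOR 75 = a5
byte 1: (f3 XOR 14) XOR 70 = e7 XOR 70 = 97
byte 2: (52 XOR 4f) XOR 64 = 1d XOR 64 = 79
byte 3: (6b XOR 7f) XOR 61 = 14 XOR 61 = 75

a5 97 79 75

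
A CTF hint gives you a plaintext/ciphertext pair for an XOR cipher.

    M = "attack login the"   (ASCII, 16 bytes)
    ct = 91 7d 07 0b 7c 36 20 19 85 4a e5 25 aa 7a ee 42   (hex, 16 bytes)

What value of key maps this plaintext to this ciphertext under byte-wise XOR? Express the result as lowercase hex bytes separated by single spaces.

Since ct = M ⊕ key, XORing both sides with M gives key = M ⊕ ct.
byte 0:  97 xor 145 = 240
byte 1: 116 xor 125 =   9
byte 2: 116 xor   7 = 115
byte 3:  97 xor  11 = 106
byte 4:  99 xor 124 =  31
byte 5: 107 xor  54 =  93
byte 6:  32 xor  32 =   0
byte 7: 108 xor  25 = 117
byte 8: 111 xor 133 = 234
byte 9: 103 xor  74 =  45
byte 10: 105 xor 229 = 140
byte 11: 110 xor  37 =  75
byte 12:  32 xor 170 = 138
byte 13: 116 xor 122 =  14
byte 14: 104 xor 238 = 134
byte 15: 101 xor  66 =  39

f0 09 73 6a 1f 5d 00 75 ea 2d 8c 4b 8a 0e 86 27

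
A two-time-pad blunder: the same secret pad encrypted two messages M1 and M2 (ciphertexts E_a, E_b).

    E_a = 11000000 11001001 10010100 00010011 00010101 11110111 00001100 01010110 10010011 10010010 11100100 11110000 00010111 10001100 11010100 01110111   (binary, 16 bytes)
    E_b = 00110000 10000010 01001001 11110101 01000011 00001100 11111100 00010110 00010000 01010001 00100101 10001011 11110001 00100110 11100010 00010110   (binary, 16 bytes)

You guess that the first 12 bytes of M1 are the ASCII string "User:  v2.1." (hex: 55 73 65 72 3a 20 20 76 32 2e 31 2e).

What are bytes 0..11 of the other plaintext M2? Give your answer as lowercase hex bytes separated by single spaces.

First, E_a ⊕ E_b = (M1 ⊕ K) ⊕ (M2 ⊕ K) = M1 ⊕ M2, so the key drops out. Then M2 = (M1 ⊕ M2) ⊕ M1 over the first 12 bytes.
byte 0: (c0 xor 30) xor 55 = f0 xor 55 = a5
byte 1: (c9 xor 82) xor 73 = 4b xor 73 = 38
byte 2: (94 xor 49) xor 65 = dd xor 65 = b8
byte 3: (13 xor f5) xor 72 = e6 xor 72 = 94
byte 4: (15 xor 43) xor 3a = 56 xor 3a = 6c
byte 5: (f7 xor 0c) xor 20 = fb xor 20 = db
byte 6: (0c xor fc) xor 20 = f0 xor 20 = d0
byte 7: (56 xor 16) xor 76 = 40 xor 76 = 36
byte 8: (93 xor 10) xor 32 = 83 xor 32 = b1
byte 9: (92 xor 51) xor 2e = c3 xor 2e = ed
byte 10: (e4 xor 25) xor 31 = c1 xor 31 = f0
byte 11: (f0 xor 8b) xor 2e = 7b xor 2e = 55

a5 38 b8 94 6c db d0 36 b1 ed f0 55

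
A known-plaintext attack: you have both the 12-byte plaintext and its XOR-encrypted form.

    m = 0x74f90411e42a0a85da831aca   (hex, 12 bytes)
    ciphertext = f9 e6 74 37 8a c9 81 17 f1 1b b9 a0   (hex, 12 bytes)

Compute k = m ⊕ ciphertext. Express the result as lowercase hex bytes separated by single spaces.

Since ciphertext = m ⊕ k, XORing both sides with m gives k = m ⊕ ciphertext.
116 XOR 249 = 141
249 XOR 230 =  31
  4 XOR 116 = 112
 17 XOR  55 =  38
228 XOR 138 = 110
 42 XOR 201 = 227
 10 XOR 129 = 139
133 XOR  23 = 146
218 XOR 241 =  43
131 XOR  27 = 152
 26 XOR 185 = 163
202 XOR 160 = 106

8d 1f 70 26 6e e3 8b 92 2b 98 a3 6a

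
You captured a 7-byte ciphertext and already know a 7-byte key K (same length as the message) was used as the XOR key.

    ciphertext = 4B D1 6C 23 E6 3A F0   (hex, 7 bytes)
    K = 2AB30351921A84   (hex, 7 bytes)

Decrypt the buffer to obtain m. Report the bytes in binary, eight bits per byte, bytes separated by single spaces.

01100001 01100010 01101111 01110010 01110100 00100000 01110100

byte 0: 01001011 xor 00101010 = 01100001
byte 1: 11010001 xor 10110011 = 01100010
byte 2: 01101100 xor 00000011 = 01101111
byte 3: 00100011 xor 01010001 = 01110010
byte 4: 11100110 xor 10010010 = 01110100
byte 5: 00111010 xor 00011010 = 00100000
byte 6: 11110000 xor 10000100 = 01110100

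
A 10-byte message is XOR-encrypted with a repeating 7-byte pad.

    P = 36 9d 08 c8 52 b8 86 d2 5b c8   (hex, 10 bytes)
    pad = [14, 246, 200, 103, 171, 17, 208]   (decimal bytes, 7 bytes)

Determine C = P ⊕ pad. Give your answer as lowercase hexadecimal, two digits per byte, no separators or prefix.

386bc0aff9a956dcad00

The 7-byte key repeats, so the effective keystream is 0e f6 c8 67 ab 11 d0 0e f6 c8.
byte 0: 36 xor 0e = 38
byte 1: 9d xor f6 = 6b
byte 2: 08 xor c8 = c0
byte 3: c8 xor 67 = af
byte 4: 52 xor ab = f9
byte 5: b8 xor 11 = a9
byte 6: 86 xor d0 = 56
byte 7: d2 xor 0e = dc
byte 8: 5b xor f6 = ad
byte 9: c8 xor c8 = 00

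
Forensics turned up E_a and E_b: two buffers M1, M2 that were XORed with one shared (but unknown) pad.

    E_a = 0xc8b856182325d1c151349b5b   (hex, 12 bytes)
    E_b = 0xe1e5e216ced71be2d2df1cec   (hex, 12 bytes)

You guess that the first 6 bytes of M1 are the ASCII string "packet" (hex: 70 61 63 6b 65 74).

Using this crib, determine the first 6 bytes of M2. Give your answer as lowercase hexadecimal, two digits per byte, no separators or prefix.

First, E_a ⊕ E_b = (M1 ⊕ K) ⊕ (M2 ⊕ K) = M1 ⊕ M2, so the key drops out. Then M2 = (M1 ⊕ M2) ⊕ M1 over the first 6 bytes.
byte 0: (c8 XOR e1) XOR 70 = 29 XOR 70 = 59
byte 1: (b8 XOR e5) XOR 61 = 5d XOR 61 = 3c
byte 2: (56 XOR e2) XOR 63 = b4 XOR 63 = d7
byte 3: (18 XOR 16) XOR 6b = 0e XOR 6b = 65
byte 4: (23 XOR ce) XOR 65 = ed XOR 65 = 88
byte 5: (25 XOR d7) XOR 74 = f2 XOR 74 = 86

593cd7658886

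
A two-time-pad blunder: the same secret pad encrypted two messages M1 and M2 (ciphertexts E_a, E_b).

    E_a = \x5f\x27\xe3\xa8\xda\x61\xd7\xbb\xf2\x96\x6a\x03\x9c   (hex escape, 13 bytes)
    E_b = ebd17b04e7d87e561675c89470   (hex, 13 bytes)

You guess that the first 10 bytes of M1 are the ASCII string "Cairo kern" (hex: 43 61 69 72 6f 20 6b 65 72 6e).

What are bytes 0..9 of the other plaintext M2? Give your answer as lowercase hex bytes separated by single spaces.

f7 97 f1 de 52 99 c2 88 96 8d

First, E_a ⊕ E_b = (M1 ⊕ K) ⊕ (M2 ⊕ K) = M1 ⊕ M2, so the key drops out. Then M2 = (M1 ⊕ M2) ⊕ M1 over the first 10 bytes.
byte 0: (5f XOR eb) XOR 43 = b4 XOR 43 = f7
byte 1: (27 XOR d1) XOR 61 = f6 XOR 61 = 97
byte 2: (e3 XOR 7b) XOR 69 = 98 XOR 69 = f1
byte 3: (a8 XOR 04) XOR 72 = ac XOR 72 = de
byte 4: (da XOR e7) XOR 6f = 3d XOR 6f = 52
byte 5: (61 XOR d8) XOR 20 = b9 XOR 20 = 99
byte 6: (d7 XOR 7e) XOR 6b = a9 XOR 6b = c2
byte 7: (bb XOR 56) XOR 65 = ed XOR 65 = 88
byte 8: (f2 XOR 16) XOR 72 = e4 XOR 72 = 96
byte 9: (96 XOR 75) XOR 6e = e3 XOR 6e = 8d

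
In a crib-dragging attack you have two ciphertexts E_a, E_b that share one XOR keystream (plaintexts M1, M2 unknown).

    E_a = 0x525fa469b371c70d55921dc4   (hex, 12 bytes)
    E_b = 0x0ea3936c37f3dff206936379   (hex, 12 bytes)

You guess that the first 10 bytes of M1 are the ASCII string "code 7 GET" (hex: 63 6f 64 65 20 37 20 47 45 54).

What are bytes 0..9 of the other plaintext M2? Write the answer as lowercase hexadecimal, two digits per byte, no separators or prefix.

3f935360a4b538b81655

First, E_a ⊕ E_b = (M1 ⊕ K) ⊕ (M2 ⊕ K) = M1 ⊕ M2, so the key drops out. Then M2 = (M1 ⊕ M2) ⊕ M1 over the first 10 bytes.
byte 0: (52 ^ 0e) ^ 63 = 5c ^ 63 = 3f
byte 1: (5f ^ a3) ^ 6f = fc ^ 6f = 93
byte 2: (a4 ^ 93) ^ 64 = 37 ^ 64 = 53
byte 3: (69 ^ 6c) ^ 65 = 05 ^ 65 = 60
byte 4: (b3 ^ 37) ^ 20 = 84 ^ 20 = a4
byte 5: (71 ^ f3) ^ 37 = 82 ^ 37 = b5
byte 6: (c7 ^ df) ^ 20 = 18 ^ 20 = 38
byte 7: (0d ^ f2) ^ 47 = ff ^ 47 = b8
byte 8: (55 ^ 06) ^ 45 = 53 ^ 45 = 16
byte 9: (92 ^ 93) ^ 54 = 01 ^ 54 = 55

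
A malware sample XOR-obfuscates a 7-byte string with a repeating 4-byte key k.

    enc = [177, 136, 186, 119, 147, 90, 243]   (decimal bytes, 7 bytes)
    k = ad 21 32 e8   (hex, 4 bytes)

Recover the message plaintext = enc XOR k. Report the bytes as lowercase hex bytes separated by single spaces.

1c a9 88 9f 3e 7b c1

The 4-byte key repeats, so the effective keystream is ad 21 32 e8 ad 21 32.
byte 0: b1 xor ad = 1c
byte 1: 88 xor 21 = a9
byte 2: ba xor 32 = 88
byte 3: 77 xor e8 = 9f
byte 4: 93 xor ad = 3e
byte 5: 5a xor 21 = 7b
byte 6: f3 xor 32 = c1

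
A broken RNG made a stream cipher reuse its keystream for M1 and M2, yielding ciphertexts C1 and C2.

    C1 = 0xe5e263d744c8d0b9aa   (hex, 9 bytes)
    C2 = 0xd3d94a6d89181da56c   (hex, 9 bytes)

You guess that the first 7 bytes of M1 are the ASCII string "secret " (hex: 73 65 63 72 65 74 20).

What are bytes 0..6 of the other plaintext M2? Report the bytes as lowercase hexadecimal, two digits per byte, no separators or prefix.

455e4ac8a8a4ed

First, C1 ⊕ C2 = (M1 ⊕ K) ⊕ (M2 ⊕ K) = M1 ⊕ M2, so the key drops out. Then M2 = (M1 ⊕ M2) ⊕ M1 over the first 7 bytes.
byte 0: (e5 ⊕ d3) ⊕ 73 = 36 ⊕ 73 = 45
byte 1: (e2 ⊕ d9) ⊕ 65 = 3b ⊕ 65 = 5e
byte 2: (63 ⊕ 4a) ⊕ 63 = 29 ⊕ 63 = 4a
byte 3: (d7 ⊕ 6d) ⊕ 72 = ba ⊕ 72 = c8
byte 4: (44 ⊕ 89) ⊕ 65 = cd ⊕ 65 = a8
byte 5: (c8 ⊕ 18) ⊕ 74 = d0 ⊕ 74 = a4
byte 6: (d0 ⊕ 1d) ⊕ 20 = cd ⊕ 20 = ed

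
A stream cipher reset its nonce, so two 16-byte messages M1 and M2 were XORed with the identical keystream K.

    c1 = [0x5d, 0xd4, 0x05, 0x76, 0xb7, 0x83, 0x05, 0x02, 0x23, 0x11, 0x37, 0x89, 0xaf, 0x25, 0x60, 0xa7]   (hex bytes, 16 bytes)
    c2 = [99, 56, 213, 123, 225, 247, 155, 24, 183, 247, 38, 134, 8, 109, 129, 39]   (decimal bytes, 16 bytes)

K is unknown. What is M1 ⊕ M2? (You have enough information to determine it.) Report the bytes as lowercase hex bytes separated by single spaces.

3e ec d0 0d 56 74 9e 1a 94 e6 11 0f a7 48 e1 80

c1 ⊕ c2 = (M1 ⊕ K) ⊕ (M2 ⊕ K) = M1 ⊕ M2 — the shared key cancels under XOR.
01011101 xor 01100011 = 00111110
11010100 xor 00111000 = 11101100
00000101 xor 11010101 = 11010000
01110110 xor 01111011 = 00001101
10110111 xor 11100001 = 01010110
10000011 xor 11110111 = 01110100
00000101 xor 10011011 = 10011110
00000010 xor 00011000 = 00011010
00100011 xor 10110111 = 10010100
00010001 xor 11110111 = 11100110
00110111 xor 00100110 = 00010001
10001001 xor 10000110 = 00001111
10101111 xor 00001000 = 10100111
00100101 xor 01101101 = 01001000
01100000 xor 10000001 = 11100001
10100111 xor 00100111 = 10000000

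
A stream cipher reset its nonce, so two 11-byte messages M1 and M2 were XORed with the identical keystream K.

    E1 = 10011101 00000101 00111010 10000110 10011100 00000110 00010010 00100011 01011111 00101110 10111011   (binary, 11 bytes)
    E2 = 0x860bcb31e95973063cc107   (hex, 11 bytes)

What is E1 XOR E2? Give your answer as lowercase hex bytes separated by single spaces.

1b 0e f1 b7 75 5f 61 25 63 ef bc

E1 ⊕ E2 = (M1 ⊕ K) ⊕ (M2 ⊕ K) = M1 ⊕ M2 — the shared key cancels under XOR.
10011101 XOR 10000110 = 00011011
00000101 XOR 00001011 = 00001110
00111010 XOR 11001011 = 11110001
10000110 XOR 00110001 = 10110111
10011100 XOR 11101001 = 01110101
00000110 XOR 01011001 = 01011111
00010010 XOR 01110011 = 01100001
00100011 XOR 00000110 = 00100101
01011111 XOR 00111100 = 01100011
00101110 XOR 11000001 = 11101111
10111011 XOR 00000111 = 10111100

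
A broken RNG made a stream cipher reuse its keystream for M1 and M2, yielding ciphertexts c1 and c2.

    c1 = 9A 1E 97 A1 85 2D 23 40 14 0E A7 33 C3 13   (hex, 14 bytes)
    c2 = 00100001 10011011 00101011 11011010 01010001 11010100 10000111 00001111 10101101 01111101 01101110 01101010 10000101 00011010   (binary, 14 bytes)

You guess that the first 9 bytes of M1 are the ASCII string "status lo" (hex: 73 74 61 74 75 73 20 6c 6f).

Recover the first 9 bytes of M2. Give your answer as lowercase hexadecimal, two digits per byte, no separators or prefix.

c8f1dd0fa18a8423d6

First, c1 ⊕ c2 = (M1 ⊕ K) ⊕ (M2 ⊕ K) = M1 ⊕ M2, so the key drops out. Then M2 = (M1 ⊕ M2) ⊕ M1 over the first 9 bytes.
byte 0: (9a XOR 21) XOR 73 = bb XOR 73 = c8
byte 1: (1e XOR 9b) XOR 74 = 85 XOR 74 = f1
byte 2: (97 XOR 2b) XOR 61 = bc XOR 61 = dd
byte 3: (a1 XOR da) XOR 74 = 7b XOR 74 = 0f
byte 4: (85 XOR 51) XOR 75 = d4 XOR 75 = a1
byte 5: (2d XOR d4) XOR 73 = f9 XOR 73 = 8a
byte 6: (23 XOR 87) XOR 20 = a4 XOR 20 = 84
byte 7: (40 XOR 0f) XOR 6c = 4f XOR 6c = 23
byte 8: (14 XOR ad) XOR 6f = b9 XOR 6f = d6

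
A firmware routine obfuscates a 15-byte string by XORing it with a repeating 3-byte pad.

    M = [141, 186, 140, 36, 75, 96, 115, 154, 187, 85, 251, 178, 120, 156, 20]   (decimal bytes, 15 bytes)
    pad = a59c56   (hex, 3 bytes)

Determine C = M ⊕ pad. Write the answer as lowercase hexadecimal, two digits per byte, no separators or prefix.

2826da81d736d606edf067e4dd0042

The 3-byte key repeats, so the effective keystream is a5 9c 56 a5 9c 56 a5 9c 56 a5 9c 56 a5 9c 56.
byte 0: 8d ⊕ a5 = 28
byte 1: ba ⊕ 9c = 26
byte 2: 8c ⊕ 56 = da
byte 3: 24 ⊕ a5 = 81
byte 4: 4b ⊕ 9c = d7
byte 5: 60 ⊕ 56 = 36
byte 6: 73 ⊕ a5 = d6
byte 7: 9a ⊕ 9c = 06
byte 8: bb ⊕ 56 = ed
byte 9: 55 ⊕ a5 = f0
byte 10: fb ⊕ 9c = 67
byte 11: b2 ⊕ 56 = e4
byte 12: 78 ⊕ a5 = dd
byte 13: 9c ⊕ 9c = 00
byte 14: 14 ⊕ 56 = 42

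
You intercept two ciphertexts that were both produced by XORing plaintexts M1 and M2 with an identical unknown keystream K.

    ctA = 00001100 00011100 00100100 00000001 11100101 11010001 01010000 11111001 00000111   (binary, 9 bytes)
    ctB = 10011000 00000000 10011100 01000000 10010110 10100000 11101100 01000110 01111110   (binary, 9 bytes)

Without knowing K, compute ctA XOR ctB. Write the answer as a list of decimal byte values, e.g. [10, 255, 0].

ctA ⊕ ctB = (M1 ⊕ K) ⊕ (M2 ⊕ K) = M1 ⊕ M2 — the shared key cancels under XOR.
 12 ⊕ 152 = 148
 28 ⊕   0 =  28
 36 ⊕ 156 = 184
  1 ⊕  64 =  65
229 ⊕ 150 = 115
209 ⊕ 160 = 113
 80 ⊕ 236 = 188
249 ⊕  70 = 191
  7 ⊕ 126 = 121

[148, 28, 184, 65, 115, 113, 188, 191, 121]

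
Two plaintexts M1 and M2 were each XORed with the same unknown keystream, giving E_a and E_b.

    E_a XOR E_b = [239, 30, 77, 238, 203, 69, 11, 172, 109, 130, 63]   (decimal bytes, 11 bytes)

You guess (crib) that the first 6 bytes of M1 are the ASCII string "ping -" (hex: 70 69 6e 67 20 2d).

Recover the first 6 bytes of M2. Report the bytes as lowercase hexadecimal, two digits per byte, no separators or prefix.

9f772389eb68

Since E_a ⊕ E_b = M1 ⊕ M2, XORing with the guessed M1 bytes yields the corresponding M2 bytes: M2 = (E_a ⊕ E_b) ⊕ M1.
byte 0: ef ^ 70 = 9f
byte 1: 1e ^ 69 = 77
byte 2: 4d ^ 6e = 23
byte 3: ee ^ 67 = 89
byte 4: cb ^ 20 = eb
byte 5: 45 ^ 2d = 68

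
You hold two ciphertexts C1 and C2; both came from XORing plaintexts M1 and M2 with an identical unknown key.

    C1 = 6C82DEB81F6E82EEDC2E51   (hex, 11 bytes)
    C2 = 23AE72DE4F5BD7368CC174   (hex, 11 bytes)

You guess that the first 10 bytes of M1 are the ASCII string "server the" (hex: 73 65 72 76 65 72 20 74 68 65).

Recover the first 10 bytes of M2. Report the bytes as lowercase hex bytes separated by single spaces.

3c 49 de 10 35 47 75 ac 38 8a

First, C1 ⊕ C2 = (M1 ⊕ K) ⊕ (M2 ⊕ K) = M1 ⊕ M2, so the key drops out. Then M2 = (M1 ⊕ M2) ⊕ M1 over the first 10 bytes.
byte 0: (6c XOR 23) XOR 73 = 4f XOR 73 = 3c
byte 1: (82 XOR ae) XOR 65 = 2c XOR 65 = 49
byte 2: (de XOR 72) XOR 72 = ac XOR 72 = de
byte 3: (b8 XOR de) XOR 76 = 66 XOR 76 = 10
byte 4: (1f XOR 4f) XOR 65 = 50 XOR 65 = 35
byte 5: (6e XOR 5b) XOR 72 = 35 XOR 72 = 47
byte 6: (82 XOR d7) XOR 20 = 55 XOR 20 = 75
byte 7: (ee XOR 36) XOR 74 = d8 XOR 74 = ac
byte 8: (dc XOR 8c) XOR 68 = 50 XOR 68 = 38
byte 9: (2e XOR c1) XOR 65 = ef XOR 65 = 8a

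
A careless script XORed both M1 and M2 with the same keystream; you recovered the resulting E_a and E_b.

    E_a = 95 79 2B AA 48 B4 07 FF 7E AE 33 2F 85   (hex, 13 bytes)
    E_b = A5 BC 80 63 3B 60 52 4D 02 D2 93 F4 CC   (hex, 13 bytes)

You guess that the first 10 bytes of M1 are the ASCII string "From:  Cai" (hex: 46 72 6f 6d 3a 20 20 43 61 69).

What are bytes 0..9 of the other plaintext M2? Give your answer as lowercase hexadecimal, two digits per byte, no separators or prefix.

First, E_a ⊕ E_b = (M1 ⊕ K) ⊕ (M2 ⊕ K) = M1 ⊕ M2, so the key drops out. Then M2 = (M1 ⊕ M2) ⊕ M1 over the first 10 bytes.
byte 0: (95 ⊕ a5) ⊕ 46 = 30 ⊕ 46 = 76
byte 1: (79 ⊕ bc) ⊕ 72 = c5 ⊕ 72 = b7
byte 2: (2b ⊕ 80) ⊕ 6f = ab ⊕ 6f = c4
byte 3: (aa ⊕ 63) ⊕ 6d = c9 ⊕ 6d = a4
byte 4: (48 ⊕ 3b) ⊕ 3a = 73 ⊕ 3a = 49
byte 5: (b4 ⊕ 60) ⊕ 20 = d4 ⊕ 20 = f4
byte 6: (07 ⊕ 52) ⊕ 20 = 55 ⊕ 20 = 75
byte 7: (ff ⊕ 4d) ⊕ 43 = b2 ⊕ 43 = f1
byte 8: (7e ⊕ 02) ⊕ 61 = 7c ⊕ 61 = 1d
byte 9: (ae ⊕ d2) ⊕ 69 = 7c ⊕ 69 = 15

76b7c4a449f475f11d15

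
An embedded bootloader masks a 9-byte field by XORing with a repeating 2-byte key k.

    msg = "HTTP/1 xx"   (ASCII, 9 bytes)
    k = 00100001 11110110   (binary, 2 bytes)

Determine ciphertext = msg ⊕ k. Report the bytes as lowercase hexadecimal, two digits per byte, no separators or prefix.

The 2-byte key repeats, so the effective keystream is 21 f6 21 f6 21 f6 21 f6 21.
byte 0: 48 ^ 21 = 69
byte 1: 54 ^ f6 = a2
byte 2: 54 ^ 21 = 75
byte 3: 50 ^ f6 = a6
byte 4: 2f ^ 21 = 0e
byte 5: 31 ^ f6 = c7
byte 6: 20 ^ 21 = 01
byte 7: 78 ^ f6 = 8e
byte 8: 78 ^ 21 = 59

69a275a60ec7018e59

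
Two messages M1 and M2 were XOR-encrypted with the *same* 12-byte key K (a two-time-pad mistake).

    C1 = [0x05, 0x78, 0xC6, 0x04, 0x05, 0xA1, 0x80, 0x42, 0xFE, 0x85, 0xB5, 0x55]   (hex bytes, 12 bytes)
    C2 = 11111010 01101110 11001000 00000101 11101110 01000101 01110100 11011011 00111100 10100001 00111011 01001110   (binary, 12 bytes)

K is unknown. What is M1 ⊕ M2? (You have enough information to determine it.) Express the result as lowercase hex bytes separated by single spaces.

C1 ⊕ C2 = (M1 ⊕ K) ⊕ (M2 ⊕ K) = M1 ⊕ M2 — the shared key cancels under XOR.
  5 XOR 250 = 255
120 XOR 110 =  22
198 XOR 200 =  14
  4 XOR   5 =   1
  5 XOR 238 = 235
161 XOR  69 = 228
128 XOR 116 = 244
 66 XOR 219 = 153
254 XOR  60 = 194
133 XOR 161 =  36
181 XOR  59 = 142
 85 XOR  78 =  27

ff 16 0e 01 eb e4 f4 99 c2 24 8e 1b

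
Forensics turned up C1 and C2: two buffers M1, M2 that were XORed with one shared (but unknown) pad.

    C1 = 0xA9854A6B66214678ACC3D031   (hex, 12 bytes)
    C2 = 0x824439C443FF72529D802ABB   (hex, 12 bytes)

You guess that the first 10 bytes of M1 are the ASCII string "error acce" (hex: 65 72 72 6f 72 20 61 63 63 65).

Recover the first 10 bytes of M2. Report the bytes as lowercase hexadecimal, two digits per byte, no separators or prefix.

First, C1 ⊕ C2 = (M1 ⊕ K) ⊕ (M2 ⊕ K) = M1 ⊕ M2, so the key drops out. Then M2 = (M1 ⊕ M2) ⊕ M1 over the first 10 bytes.
byte 0: (a9 XOR 82) XOR 65 = 2b XOR 65 = 4e
byte 1: (85 XOR 44) XOR 72 = c1 XOR 72 = b3
byte 2: (4a XOR 39) XOR 72 = 73 XOR 72 = 01
byte 3: (6b XOR c4) XOR 6f = af XOR 6f = c0
byte 4: (66 XOR 43) XOR 72 = 25 XOR 72 = 57
byte 5: (21 XOR ff) XOR 20 = de XOR 20 = fe
byte 6: (46 XOR 72) XOR 61 = 34 XOR 61 = 55
byte 7: (78 XOR 52) XOR 63 = 2a XOR 63 = 49
byte 8: (ac XOR 9d) XOR 63 = 31 XOR 63 = 52
byte 9: (c3 XOR 80) XOR 65 = 43 XOR 65 = 26

4eb301c057fe55495226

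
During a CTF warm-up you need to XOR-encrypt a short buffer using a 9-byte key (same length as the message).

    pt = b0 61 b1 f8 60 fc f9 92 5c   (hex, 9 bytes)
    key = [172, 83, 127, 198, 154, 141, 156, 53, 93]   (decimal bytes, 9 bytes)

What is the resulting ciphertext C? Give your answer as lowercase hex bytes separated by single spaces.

1c 32 ce 3e fa 71 65 a7 01

b0 xor ac = 1c
61 xor 53 = 32
b1 xor 7f = ce
f8 xor c6 = 3e
60 xor 9a = fa
fc xor 8d = 71
f9 xor 9c = 65
92 xor 35 = a7
5c xor 5d = 01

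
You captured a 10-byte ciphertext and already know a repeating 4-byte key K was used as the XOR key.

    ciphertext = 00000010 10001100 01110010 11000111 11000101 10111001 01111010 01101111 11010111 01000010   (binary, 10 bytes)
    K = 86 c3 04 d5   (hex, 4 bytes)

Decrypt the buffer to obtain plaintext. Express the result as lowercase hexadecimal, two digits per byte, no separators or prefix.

844f7612437a7eba5181

The 4-byte key repeats, so the effective keystream is 86 c3 04 d5 86 c3 04 d5 86 c3.
byte 0: 00000010 XOR 10000110 = 10000100
byte 1: 10001100 XOR 11000011 = 01001111
byte 2: 01110010 XOR 00000100 = 01110110
byte 3: 11000111 XOR 11010101 = 00010010
byte 4: 11000101 XOR 10000110 = 01000011
byte 5: 10111001 XOR 11000011 = 01111010
byte 6: 01111010 XOR 00000100 = 01111110
byte 7: 01101111 XOR 11010101 = 10111010
byte 8: 11010111 XOR 10000110 = 01010001
byte 9: 01000010 XOR 11000011 = 10000001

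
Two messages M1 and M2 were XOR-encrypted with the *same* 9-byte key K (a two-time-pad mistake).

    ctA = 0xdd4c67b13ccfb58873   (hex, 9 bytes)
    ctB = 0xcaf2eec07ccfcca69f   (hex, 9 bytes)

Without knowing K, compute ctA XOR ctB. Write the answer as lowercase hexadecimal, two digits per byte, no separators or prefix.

17be89714000792eec

ctA ⊕ ctB = (M1 ⊕ K) ⊕ (M2 ⊕ K) = M1 ⊕ M2 — the shared key cancels under XOR.
dd XOR ca = 17
4c XOR f2 = be
67 XOR ee = 89
b1 XOR c0 = 71
3c XOR 7c = 40
cf XOR cf = 00
b5 XOR cc = 79
88 XOR a6 = 2e
73 XOR 9f = ec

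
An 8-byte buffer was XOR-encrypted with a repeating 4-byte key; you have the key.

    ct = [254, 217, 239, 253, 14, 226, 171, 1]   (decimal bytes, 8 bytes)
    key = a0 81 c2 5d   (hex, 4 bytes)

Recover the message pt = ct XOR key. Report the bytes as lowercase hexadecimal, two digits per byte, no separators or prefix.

The 4-byte key repeats, so the effective keystream is a0 81 c2 5d a0 81 c2 5d.
byte 0: fe XOR a0 = 5e
byte 1: d9 XOR 81 = 58
byte 2: ef XOR c2 = 2d
byte 3: fd XOR 5d = a0
byte 4: 0e XOR a0 = ae
byte 5: e2 XOR 81 = 63
byte 6: ab XOR c2 = 69
byte 7: 01 XOR 5d = 5c

5e582da0ae63695c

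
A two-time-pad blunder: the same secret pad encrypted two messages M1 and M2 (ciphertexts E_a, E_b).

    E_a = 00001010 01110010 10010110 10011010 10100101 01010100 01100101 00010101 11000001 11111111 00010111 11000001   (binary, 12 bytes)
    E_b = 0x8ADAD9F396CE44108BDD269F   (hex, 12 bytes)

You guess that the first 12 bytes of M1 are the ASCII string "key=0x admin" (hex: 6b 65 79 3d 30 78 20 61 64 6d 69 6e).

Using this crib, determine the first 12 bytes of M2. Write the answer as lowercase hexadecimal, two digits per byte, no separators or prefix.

First, E_a ⊕ E_b = (M1 ⊕ K) ⊕ (M2 ⊕ K) = M1 ⊕ M2, so the key drops out. Then M2 = (M1 ⊕ M2) ⊕ M1 over the first 12 bytes.
byte 0: (0a ⊕ 8a) ⊕ 6b = 80 ⊕ 6b = eb
byte 1: (72 ⊕ da) ⊕ 65 = a8 ⊕ 65 = cd
byte 2: (96 ⊕ d9) ⊕ 79 = 4f ⊕ 79 = 36
byte 3: (9a ⊕ f3) ⊕ 3d = 69 ⊕ 3d = 54
byte 4: (a5 ⊕ 96) ⊕ 30 = 33 ⊕ 30 = 03
byte 5: (54 ⊕ ce) ⊕ 78 = 9a ⊕ 78 = e2
byte 6: (65 ⊕ 44) ⊕ 20 = 21 ⊕ 20 = 01
byte 7: (15 ⊕ 10) ⊕ 61 = 05 ⊕ 61 = 64
byte 8: (c1 ⊕ 8b) ⊕ 64 = 4a ⊕ 64 = 2e
byte 9: (ff ⊕ dd) ⊕ 6d = 22 ⊕ 6d = 4f
byte 10: (17 ⊕ 26) ⊕ 69 = 31 ⊕ 69 = 58
byte 11: (c1 ⊕ 9f) ⊕ 6e = 5e ⊕ 6e = 30

ebcd365403e201642e4f5830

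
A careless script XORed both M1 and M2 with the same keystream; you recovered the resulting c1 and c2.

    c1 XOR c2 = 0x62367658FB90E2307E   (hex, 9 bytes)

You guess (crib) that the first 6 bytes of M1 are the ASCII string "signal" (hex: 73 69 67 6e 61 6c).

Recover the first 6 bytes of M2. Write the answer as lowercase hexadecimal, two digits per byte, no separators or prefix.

Since c1 ⊕ c2 = M1 ⊕ M2, XORing with the guessed M1 bytes yields the corresponding M2 bytes: M2 = (c1 ⊕ c2) ⊕ M1.
byte 0: 62 ⊕ 73 = 11
byte 1: 36 ⊕ 69 = 5f
byte 2: 76 ⊕ 67 = 11
byte 3: 58 ⊕ 6e = 36
byte 4: fb ⊕ 61 = 9a
byte 5: 90 ⊕ 6c = fc

115f11369afc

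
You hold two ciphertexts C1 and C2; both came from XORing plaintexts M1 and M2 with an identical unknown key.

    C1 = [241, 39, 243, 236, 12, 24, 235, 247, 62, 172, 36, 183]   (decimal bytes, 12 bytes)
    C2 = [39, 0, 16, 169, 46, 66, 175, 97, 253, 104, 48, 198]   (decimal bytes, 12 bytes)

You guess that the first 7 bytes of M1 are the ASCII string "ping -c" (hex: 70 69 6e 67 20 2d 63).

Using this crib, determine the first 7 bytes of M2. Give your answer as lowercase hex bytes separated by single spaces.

a6 4e 8d 22 02 77 27

First, C1 ⊕ C2 = (M1 ⊕ K) ⊕ (M2 ⊕ K) = M1 ⊕ M2, so the key drops out. Then M2 = (M1 ⊕ M2) ⊕ M1 over the first 7 bytes.
byte 0: (f1 ^ 27) ^ 70 = d6 ^ 70 = a6
byte 1: (27 ^ 00) ^ 69 = 27 ^ 69 = 4e
byte 2: (f3 ^ 10) ^ 6e = e3 ^ 6e = 8d
byte 3: (ec ^ a9) ^ 67 = 45 ^ 67 = 22
byte 4: (0c ^ 2e) ^ 20 = 22 ^ 20 = 02
byte 5: (18 ^ 42) ^ 2d = 5a ^ 2d = 77
byte 6: (eb ^ af) ^ 63 = 44 ^ 63 = 27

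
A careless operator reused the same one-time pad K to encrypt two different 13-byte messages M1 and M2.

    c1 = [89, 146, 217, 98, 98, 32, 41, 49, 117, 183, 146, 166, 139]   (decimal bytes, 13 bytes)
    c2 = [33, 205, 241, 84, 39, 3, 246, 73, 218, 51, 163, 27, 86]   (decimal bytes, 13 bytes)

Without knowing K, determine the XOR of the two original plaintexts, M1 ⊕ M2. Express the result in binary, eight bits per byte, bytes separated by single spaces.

01111000 01011111 00101000 00110110 01000101 00100011 11011111 01111000 10101111 10000100 00110001 10111101 11011101

c1 ⊕ c2 = (M1 ⊕ K) ⊕ (M2 ⊕ K) = M1 ⊕ M2 — the shared key cancels under XOR.
59 ⊕ 21 = 78
92 ⊕ cd = 5f
d9 ⊕ f1 = 28
62 ⊕ 54 = 36
62 ⊕ 27 = 45
20 ⊕ 03 = 23
29 ⊕ f6 = df
31 ⊕ 49 = 78
75 ⊕ da = af
b7 ⊕ 33 = 84
92 ⊕ a3 = 31
a6 ⊕ 1b = bd
8b ⊕ 56 = dd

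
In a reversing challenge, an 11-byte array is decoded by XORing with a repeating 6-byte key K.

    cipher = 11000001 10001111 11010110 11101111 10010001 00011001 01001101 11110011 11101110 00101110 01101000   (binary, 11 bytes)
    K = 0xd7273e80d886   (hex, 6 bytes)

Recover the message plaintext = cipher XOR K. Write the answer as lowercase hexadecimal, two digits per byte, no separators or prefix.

The 6-byte key repeats, so the effective keystream is d7 27 3e 80 d8 86 d7 27 3e 80 d8.
byte 0: c1 xor d7 = 16
byte 1: 8f xor 27 = a8
byte 2: d6 xor 3e = e8
byte 3: ef xor 80 = 6f
byte 4: 91 xor d8 = 49
byte 5: 19 xor 86 = 9f
byte 6: 4d xor d7 = 9a
byte 7: f3 xor 27 = d4
byte 8: ee xor 3e = d0
byte 9: 2e xor 80 = ae
byte 10: 68 xor d8 = b0

16a8e86f499f9ad4d0aeb0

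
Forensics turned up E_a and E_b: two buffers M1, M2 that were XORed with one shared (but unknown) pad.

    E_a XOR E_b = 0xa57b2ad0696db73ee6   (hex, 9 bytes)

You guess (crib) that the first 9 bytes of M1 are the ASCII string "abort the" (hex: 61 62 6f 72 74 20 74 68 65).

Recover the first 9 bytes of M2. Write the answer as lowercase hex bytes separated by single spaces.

c4 19 45 a2 1d 4d c3 56 83

Since E_a ⊕ E_b = M1 ⊕ M2, XORing with the guessed M1 bytes yields the corresponding M2 bytes: M2 = (E_a ⊕ E_b) ⊕ M1.
165 ^  97 = 196
123 ^  98 =  25
 42 ^ 111 =  69
208 ^ 114 = 162
105 ^ 116 =  29
109 ^  32 =  77
183 ^ 116 = 195
 62 ^ 104 =  86
230 ^ 101 = 131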